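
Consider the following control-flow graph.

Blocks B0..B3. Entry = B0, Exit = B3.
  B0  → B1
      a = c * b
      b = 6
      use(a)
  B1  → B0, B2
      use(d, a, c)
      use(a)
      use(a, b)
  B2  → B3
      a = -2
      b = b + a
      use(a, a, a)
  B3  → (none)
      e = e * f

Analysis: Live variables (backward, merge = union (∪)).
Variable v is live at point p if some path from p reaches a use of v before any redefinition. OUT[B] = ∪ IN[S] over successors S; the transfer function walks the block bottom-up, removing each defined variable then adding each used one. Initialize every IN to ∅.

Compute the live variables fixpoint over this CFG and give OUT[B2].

Answer: {e, f}

Working:
Fixpoint table:
  B0: | IN={b, c, d, e, f} | OUT={a, b, c, d, e, f}
  B1: | IN={a, b, c, d, e, f} | OUT={b, c, d, e, f}
  B2: | IN={b, e, f} | OUT={e, f}
  B3: | IN={e, f} | OUT={}

Merge at B2: OUT[B2] = IN[B3] = {e, f}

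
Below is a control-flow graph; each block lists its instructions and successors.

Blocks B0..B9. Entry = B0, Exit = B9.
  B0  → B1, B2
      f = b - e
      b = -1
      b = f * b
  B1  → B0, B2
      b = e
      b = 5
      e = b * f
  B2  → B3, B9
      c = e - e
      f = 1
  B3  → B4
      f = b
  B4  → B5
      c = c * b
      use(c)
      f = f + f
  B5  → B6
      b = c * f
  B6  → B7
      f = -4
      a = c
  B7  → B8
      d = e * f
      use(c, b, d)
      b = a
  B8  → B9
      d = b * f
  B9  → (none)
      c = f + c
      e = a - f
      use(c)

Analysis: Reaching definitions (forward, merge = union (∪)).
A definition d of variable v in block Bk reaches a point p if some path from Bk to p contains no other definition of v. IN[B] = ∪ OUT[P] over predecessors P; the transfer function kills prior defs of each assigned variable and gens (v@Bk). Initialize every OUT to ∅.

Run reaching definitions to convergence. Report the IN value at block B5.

Per-block solution:
  B0:   IN={b@B1, e@B1, f@B0}   OUT={b@B0, e@B1, f@B0}
  B1:   IN={b@B0, e@B1, f@B0}   OUT={b@B1, e@B1, f@B0}
  B2:   IN={b@B0, b@B1, e@B1, f@B0}   OUT={b@B0, b@B1, c@B2, e@B1, f@B2}
  B3:   IN={b@B0, b@B1, c@B2, e@B1, f@B2}   OUT={b@B0, b@B1, c@B2, e@B1, f@B3}
  B4:   IN={b@B0, b@B1, c@B2, e@B1, f@B3}   OUT={b@B0, b@B1, c@B4, e@B1, f@B4}
  B5:   IN={b@B0, b@B1, c@B4, e@B1, f@B4}   OUT={b@B5, c@B4, e@B1, f@B4}
  B6:   IN={b@B5, c@B4, e@B1, f@B4}   OUT={a@B6, b@B5, c@B4, e@B1, f@B6}
  B7:   IN={a@B6, b@B5, c@B4, e@B1, f@B6}   OUT={a@B6, b@B7, c@B4, d@B7, e@B1, f@B6}
  B8:   IN={a@B6, b@B7, c@B4, d@B7, e@B1, f@B6}   OUT={a@B6, b@B7, c@B4, d@B8, e@B1, f@B6}
  B9:   IN={a@B6, b@B0, b@B1, b@B7, c@B2, c@B4, d@B8, e@B1, f@B2, f@B6}   OUT={a@B6, b@B0, b@B1, b@B7, c@B9, d@B8, e@B9, f@B2, f@B6}

Merge at B5: IN[B5] = OUT[B4] = {b@B0, b@B1, c@B4, e@B1, f@B4}

Answer: {b@B0, b@B1, c@B4, e@B1, f@B4}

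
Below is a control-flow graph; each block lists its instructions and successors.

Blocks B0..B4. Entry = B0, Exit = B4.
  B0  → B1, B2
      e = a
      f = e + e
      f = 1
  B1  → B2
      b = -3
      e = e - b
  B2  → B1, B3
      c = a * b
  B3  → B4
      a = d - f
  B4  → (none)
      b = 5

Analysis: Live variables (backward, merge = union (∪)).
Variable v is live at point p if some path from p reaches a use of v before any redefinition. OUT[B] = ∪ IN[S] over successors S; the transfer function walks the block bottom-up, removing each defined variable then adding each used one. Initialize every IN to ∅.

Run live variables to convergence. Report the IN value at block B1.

Per-block solution:
  B0: | IN={a, b, d} | OUT={a, b, d, e, f}
  B1: | IN={a, d, e, f} | OUT={a, b, d, e, f}
  B2: | IN={a, b, d, e, f} | OUT={a, d, e, f}
  B3: | IN={d, f} | OUT={}
  B4: | IN={} | OUT={}

Merge at B1: OUT[B1] = IN[B2] = {a, b, d, e, f}
Applying B1's transfer function to that OUT value gives IN[B1] (row B1 above).

Answer: {a, d, e, f}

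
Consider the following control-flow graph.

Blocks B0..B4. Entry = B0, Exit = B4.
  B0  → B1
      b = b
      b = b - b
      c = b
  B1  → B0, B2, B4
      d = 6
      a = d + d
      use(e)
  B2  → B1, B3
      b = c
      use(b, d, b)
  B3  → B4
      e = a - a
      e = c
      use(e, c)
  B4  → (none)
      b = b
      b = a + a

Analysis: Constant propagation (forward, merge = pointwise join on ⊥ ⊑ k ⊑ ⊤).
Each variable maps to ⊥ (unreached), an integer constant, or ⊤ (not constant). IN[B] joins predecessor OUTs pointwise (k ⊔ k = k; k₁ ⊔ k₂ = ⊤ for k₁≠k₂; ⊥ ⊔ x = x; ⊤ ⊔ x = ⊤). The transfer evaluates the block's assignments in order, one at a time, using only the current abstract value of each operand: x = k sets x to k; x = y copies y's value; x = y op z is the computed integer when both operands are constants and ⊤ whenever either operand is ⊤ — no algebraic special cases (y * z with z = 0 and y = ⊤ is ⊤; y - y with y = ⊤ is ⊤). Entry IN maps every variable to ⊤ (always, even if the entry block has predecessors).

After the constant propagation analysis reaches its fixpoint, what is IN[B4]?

Converged values:
  B0: | IN=(all ⊤) | OUT=(all ⊤)
  B1: | IN=(all ⊤) | OUT={a:12, d:6; rest ⊤}
  B2: | IN={a:12, d:6; rest ⊤} | OUT={a:12, d:6; rest ⊤}
  B3: | IN={a:12, d:6; rest ⊤} | OUT={a:12, d:6; rest ⊤}
  B4: | IN={a:12, d:6; rest ⊤} | OUT={a:12, b:24, d:6; rest ⊤}

Merge at B4: IN[B4] = OUT[B1] ⊔ OUT[B3] = {a: 12, b: ⊤, c: ⊤, d: 6, e: ⊤, f: ⊤}

Answer: {a: 12, b: ⊤, c: ⊤, d: 6, e: ⊤, f: ⊤}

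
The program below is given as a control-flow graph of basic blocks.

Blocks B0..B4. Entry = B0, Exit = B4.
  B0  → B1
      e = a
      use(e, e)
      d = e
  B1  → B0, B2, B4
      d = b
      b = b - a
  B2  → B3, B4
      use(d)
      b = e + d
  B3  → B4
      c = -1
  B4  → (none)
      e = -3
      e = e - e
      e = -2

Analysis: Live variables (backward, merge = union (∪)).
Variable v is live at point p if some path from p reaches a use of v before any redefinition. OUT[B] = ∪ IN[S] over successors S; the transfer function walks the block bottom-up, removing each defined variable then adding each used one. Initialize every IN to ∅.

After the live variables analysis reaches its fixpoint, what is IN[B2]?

Answer: {d, e}

Working:
Converged values:
  B0: | IN={a, b} | OUT={a, b, e}
  B1: | IN={a, b, e} | OUT={a, b, d, e}
  B2: | IN={d, e} | OUT={}
  B3: | IN={} | OUT={}
  B4: | IN={} | OUT={}

Merge at B2: OUT[B2] = IN[B3] ⊔ IN[B4] = {}
Applying B2's transfer function to that OUT value gives IN[B2] (row B2 above).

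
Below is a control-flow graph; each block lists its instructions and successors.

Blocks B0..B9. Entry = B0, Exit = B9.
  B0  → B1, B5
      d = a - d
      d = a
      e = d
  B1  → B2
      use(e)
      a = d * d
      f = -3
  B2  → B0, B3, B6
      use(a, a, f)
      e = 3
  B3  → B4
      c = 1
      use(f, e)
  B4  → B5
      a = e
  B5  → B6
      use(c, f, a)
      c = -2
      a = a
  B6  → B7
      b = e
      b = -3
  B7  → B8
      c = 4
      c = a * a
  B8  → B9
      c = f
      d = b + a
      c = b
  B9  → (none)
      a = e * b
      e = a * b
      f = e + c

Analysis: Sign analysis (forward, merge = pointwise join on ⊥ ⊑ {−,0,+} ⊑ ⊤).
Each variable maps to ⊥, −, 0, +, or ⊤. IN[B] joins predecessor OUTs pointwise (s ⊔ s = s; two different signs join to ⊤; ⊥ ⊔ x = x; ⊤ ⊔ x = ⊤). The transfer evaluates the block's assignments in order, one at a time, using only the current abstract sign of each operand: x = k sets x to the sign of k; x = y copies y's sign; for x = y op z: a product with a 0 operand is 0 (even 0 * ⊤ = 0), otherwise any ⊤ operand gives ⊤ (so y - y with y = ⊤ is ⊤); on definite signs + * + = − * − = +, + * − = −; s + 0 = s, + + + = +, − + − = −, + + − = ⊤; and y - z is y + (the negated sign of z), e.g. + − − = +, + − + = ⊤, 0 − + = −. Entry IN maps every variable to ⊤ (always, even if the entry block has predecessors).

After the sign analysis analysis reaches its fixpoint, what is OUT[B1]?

Per-block solution:
  B0: | IN=(all ⊤) | OUT=(all ⊤)
  B1: | IN=(all ⊤) | OUT={f:-; rest ⊤}
  B2: | IN={f:-; rest ⊤} | OUT={e:+, f:-; rest ⊤}
  B3: | IN={e:+, f:-; rest ⊤} | OUT={c:+, e:+, f:-; rest ⊤}
  B4: | IN={c:+, e:+, f:-; rest ⊤} | OUT={a:+, c:+, e:+, f:-; rest ⊤}
  B5: | IN=(all ⊤) | OUT={c:-; rest ⊤}
  B6: | IN=(all ⊤) | OUT={b:-; rest ⊤}
  B7: | IN={b:-; rest ⊤} | OUT={b:-; rest ⊤}
  B8: | IN={b:-; rest ⊤} | OUT={b:-, c:-; rest ⊤}
  B9: | IN={b:-, c:-; rest ⊤} | OUT={b:-, c:-; rest ⊤}

Merge at B1: IN[B1] = OUT[B0] = {a: ⊤, b: ⊤, c: ⊤, d: ⊤, e: ⊤, f: ⊤}
Applying B1's transfer function to that IN value gives OUT[B1] (row B1 above).

Answer: {a: ⊤, b: ⊤, c: ⊤, d: ⊤, e: ⊤, f: -}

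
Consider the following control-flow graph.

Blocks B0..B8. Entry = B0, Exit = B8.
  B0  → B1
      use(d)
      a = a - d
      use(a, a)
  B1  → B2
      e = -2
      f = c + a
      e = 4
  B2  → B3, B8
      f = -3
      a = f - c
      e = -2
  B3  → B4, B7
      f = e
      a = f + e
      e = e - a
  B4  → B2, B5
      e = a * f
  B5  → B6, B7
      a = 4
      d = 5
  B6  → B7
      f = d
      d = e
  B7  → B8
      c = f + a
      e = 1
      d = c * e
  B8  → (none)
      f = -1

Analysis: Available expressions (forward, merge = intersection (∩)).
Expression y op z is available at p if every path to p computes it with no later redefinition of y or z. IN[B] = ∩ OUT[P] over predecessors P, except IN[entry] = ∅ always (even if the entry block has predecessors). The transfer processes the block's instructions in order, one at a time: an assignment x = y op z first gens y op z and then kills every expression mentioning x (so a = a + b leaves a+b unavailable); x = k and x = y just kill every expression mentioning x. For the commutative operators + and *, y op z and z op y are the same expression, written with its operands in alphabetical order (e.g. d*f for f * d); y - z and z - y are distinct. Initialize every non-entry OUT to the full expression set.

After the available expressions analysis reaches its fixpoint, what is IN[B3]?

Per-block solution:
  B0: | IN={} | OUT={}
  B1: | IN={} | OUT={a+c}
  B2: | IN={} | OUT={f-c}
  B3: | IN={f-c} | OUT={}
  B4: | IN={} | OUT={a*f}
  B5: | IN={a*f} | OUT={}
  B6: | IN={} | OUT={}
  B7: | IN={} | OUT={a+f, c*e}
  B8: | IN={} | OUT={}

Merge at B3: IN[B3] = OUT[B2] = {f-c}

Answer: {f-c}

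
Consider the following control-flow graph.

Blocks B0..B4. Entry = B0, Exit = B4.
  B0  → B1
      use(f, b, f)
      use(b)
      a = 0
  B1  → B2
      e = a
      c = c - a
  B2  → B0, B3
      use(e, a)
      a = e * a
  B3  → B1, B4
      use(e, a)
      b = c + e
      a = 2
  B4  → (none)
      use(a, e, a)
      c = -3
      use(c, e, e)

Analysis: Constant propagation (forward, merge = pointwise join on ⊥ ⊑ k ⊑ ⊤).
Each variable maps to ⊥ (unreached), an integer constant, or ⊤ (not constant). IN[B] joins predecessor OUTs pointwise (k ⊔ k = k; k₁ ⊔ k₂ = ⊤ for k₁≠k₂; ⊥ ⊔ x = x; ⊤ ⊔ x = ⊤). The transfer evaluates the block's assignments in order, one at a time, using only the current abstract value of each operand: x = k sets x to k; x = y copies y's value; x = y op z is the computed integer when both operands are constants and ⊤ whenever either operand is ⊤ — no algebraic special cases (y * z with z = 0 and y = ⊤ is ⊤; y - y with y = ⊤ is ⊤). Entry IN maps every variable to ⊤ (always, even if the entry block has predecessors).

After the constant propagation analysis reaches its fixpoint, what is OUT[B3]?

Answer: {a: 2, b: ⊤, c: ⊤, d: ⊤, e: ⊤, f: ⊤}

Derivation:
Fixpoint table:
  B0: | IN=(all ⊤) | OUT={a:0; rest ⊤}
  B1: | IN=(all ⊤) | OUT=(all ⊤)
  B2: | IN=(all ⊤) | OUT=(all ⊤)
  B3: | IN=(all ⊤) | OUT={a:2; rest ⊤}
  B4: | IN={a:2; rest ⊤} | OUT={a:2, c:-3; rest ⊤}

Merge at B3: IN[B3] = OUT[B2] = {a: ⊤, b: ⊤, c: ⊤, d: ⊤, e: ⊤, f: ⊤}
Applying B3's transfer function to that IN value gives OUT[B3] (row B3 above).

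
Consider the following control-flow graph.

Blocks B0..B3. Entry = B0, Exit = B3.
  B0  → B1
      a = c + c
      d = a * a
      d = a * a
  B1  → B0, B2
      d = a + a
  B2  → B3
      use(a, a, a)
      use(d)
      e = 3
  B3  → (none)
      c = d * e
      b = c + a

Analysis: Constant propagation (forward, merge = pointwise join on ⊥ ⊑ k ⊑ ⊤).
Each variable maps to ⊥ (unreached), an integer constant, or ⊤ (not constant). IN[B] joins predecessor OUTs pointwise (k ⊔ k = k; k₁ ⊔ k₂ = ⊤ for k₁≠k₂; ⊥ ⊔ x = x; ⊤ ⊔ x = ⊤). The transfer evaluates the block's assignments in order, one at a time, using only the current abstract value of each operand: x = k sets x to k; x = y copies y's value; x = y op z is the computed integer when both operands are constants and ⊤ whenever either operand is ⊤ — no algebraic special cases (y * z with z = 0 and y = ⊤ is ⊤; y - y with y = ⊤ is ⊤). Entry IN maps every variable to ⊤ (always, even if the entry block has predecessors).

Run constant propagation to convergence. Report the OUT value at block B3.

Fixpoint table:
  B0: | IN=(all ⊤) | OUT=(all ⊤)
  B1: | IN=(all ⊤) | OUT=(all ⊤)
  B2: | IN=(all ⊤) | OUT={e:3; rest ⊤}
  B3: | IN={e:3; rest ⊤} | OUT={e:3; rest ⊤}

Merge at B3: IN[B3] = OUT[B2] = {a: ⊤, b: ⊤, c: ⊤, d: ⊤, e: 3, f: ⊤}
Applying B3's transfer function to that IN value gives OUT[B3] (row B3 above).

Answer: {a: ⊤, b: ⊤, c: ⊤, d: ⊤, e: 3, f: ⊤}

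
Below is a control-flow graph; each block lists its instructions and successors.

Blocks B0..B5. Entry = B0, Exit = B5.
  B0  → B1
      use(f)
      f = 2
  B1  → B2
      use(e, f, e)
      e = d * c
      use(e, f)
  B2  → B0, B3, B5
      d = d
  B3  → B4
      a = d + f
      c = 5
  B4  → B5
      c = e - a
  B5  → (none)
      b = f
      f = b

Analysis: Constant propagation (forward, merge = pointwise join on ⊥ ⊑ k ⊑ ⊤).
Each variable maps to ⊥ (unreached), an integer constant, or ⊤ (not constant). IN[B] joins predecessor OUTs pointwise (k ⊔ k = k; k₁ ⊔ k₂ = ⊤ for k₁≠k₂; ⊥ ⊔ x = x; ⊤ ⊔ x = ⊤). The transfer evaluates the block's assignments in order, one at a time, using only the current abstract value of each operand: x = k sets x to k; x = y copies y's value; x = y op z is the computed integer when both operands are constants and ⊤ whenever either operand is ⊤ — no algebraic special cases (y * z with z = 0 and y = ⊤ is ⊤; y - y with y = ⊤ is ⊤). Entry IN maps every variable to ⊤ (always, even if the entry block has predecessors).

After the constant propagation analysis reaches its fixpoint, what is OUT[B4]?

Fixpoint table:
  B0:  IN=(all ⊤)  OUT={f:2; rest ⊤}
  B1:  IN={f:2; rest ⊤}  OUT={f:2; rest ⊤}
  B2:  IN={f:2; rest ⊤}  OUT={f:2; rest ⊤}
  B3:  IN={f:2; rest ⊤}  OUT={c:5, f:2; rest ⊤}
  B4:  IN={c:5, f:2; rest ⊤}  OUT={f:2; rest ⊤}
  B5:  IN={f:2; rest ⊤}  OUT={b:2, f:2; rest ⊤}

Merge at B4: IN[B4] = OUT[B3] = {a: ⊤, b: ⊤, c: 5, d: ⊤, e: ⊤, f: 2}
Applying B4's transfer function to that IN value gives OUT[B4] (row B4 above).

Answer: {a: ⊤, b: ⊤, c: ⊤, d: ⊤, e: ⊤, f: 2}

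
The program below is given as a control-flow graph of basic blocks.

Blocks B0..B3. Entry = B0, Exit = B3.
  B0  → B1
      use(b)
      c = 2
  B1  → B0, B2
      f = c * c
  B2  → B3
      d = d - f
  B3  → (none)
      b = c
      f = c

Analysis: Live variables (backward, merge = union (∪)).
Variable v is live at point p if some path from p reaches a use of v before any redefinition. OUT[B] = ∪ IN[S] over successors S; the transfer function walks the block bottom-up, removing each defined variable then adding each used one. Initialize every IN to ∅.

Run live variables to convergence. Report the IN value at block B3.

Answer: {c}

Trace:
Per-block solution:
  B0:  IN={b, d}  OUT={b, c, d}
  B1:  IN={b, c, d}  OUT={b, c, d, f}
  B2:  IN={c, d, f}  OUT={c}
  B3:  IN={c}  OUT={}

B3 is the boundary node: OUT[B3] = {}
Applying B3's transfer function to that OUT value gives IN[B3] (row B3 above).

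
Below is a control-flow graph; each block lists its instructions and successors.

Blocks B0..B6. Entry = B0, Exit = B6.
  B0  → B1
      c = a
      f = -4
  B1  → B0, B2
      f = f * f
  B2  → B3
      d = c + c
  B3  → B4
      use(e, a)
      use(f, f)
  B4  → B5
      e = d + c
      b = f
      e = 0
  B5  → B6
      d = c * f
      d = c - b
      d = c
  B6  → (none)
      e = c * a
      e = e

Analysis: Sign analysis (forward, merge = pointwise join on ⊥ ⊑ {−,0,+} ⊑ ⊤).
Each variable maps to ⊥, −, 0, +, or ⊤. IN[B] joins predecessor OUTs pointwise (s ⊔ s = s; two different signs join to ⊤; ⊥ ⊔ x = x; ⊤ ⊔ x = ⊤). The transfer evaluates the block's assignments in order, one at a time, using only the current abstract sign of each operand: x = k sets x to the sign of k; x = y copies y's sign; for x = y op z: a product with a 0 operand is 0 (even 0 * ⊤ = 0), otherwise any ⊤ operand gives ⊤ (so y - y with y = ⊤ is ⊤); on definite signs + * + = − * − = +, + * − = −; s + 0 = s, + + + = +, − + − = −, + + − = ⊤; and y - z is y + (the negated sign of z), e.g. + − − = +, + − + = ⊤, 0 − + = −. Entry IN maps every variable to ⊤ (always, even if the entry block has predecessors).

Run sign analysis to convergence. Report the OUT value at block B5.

Fixpoint table:
  B0:   IN=(all ⊤)   OUT={f:-; rest ⊤}
  B1:   IN={f:-; rest ⊤}   OUT={f:+; rest ⊤}
  B2:   IN={f:+; rest ⊤}   OUT={f:+; rest ⊤}
  B3:   IN={f:+; rest ⊤}   OUT={f:+; rest ⊤}
  B4:   IN={f:+; rest ⊤}   OUT={b:+, e:0, f:+; rest ⊤}
  B5:   IN={b:+, e:0, f:+; rest ⊤}   OUT={b:+, e:0, f:+; rest ⊤}
  B6:   IN={b:+, e:0, f:+; rest ⊤}   OUT={b:+, f:+; rest ⊤}

Merge at B5: IN[B5] = OUT[B4] = {a: ⊤, b: +, c: ⊤, d: ⊤, e: 0, f: +}
Applying B5's transfer function to that IN value gives OUT[B5] (row B5 above).

Answer: {a: ⊤, b: +, c: ⊤, d: ⊤, e: 0, f: +}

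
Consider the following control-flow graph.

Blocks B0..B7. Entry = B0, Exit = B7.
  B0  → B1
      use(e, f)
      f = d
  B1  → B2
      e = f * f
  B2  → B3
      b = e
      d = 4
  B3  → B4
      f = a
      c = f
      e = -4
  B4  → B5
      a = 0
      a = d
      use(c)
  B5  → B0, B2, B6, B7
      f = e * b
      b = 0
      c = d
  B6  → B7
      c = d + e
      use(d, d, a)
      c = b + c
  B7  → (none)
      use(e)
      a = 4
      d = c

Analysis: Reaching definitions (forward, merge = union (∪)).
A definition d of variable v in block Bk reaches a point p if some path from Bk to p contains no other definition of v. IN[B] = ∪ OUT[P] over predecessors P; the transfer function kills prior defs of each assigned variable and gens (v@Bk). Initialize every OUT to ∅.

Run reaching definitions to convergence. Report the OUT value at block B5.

Answer: {a@B4, b@B5, c@B5, d@B2, e@B3, f@B5}

Trace:
Converged values:
  B0:  IN={a@B4, b@B5, c@B5, d@B2, e@B3, f@B5}  OUT={a@B4, b@B5, c@B5, d@B2, e@B3, f@B0}
  B1:  IN={a@B4, b@B5, c@B5, d@B2, e@B3, f@B0}  OUT={a@B4, b@B5, c@B5, d@B2, e@B1, f@B0}
  B2:  IN={a@B4, b@B5, c@B5, d@B2, e@B1, e@B3, f@B0, f@B5}  OUT={a@B4, b@B2, c@B5, d@B2, e@B1, e@B3, f@B0, f@B5}
  B3:  IN={a@B4, b@B2, c@B5, d@B2, e@B1, e@B3, f@B0, f@B5}  OUT={a@B4, b@B2, c@B3, d@B2, e@B3, f@B3}
  B4:  IN={a@B4, b@B2, c@B3, d@B2, e@B3, f@B3}  OUT={a@B4, b@B2, c@B3, d@B2, e@B3, f@B3}
  B5:  IN={a@B4, b@B2, c@B3, d@B2, e@B3, f@B3}  OUT={a@B4, b@B5, c@B5, d@B2, e@B3, f@B5}
  B6:  IN={a@B4, b@B5, c@B5, d@B2, e@B3, f@B5}  OUT={a@B4, b@B5, c@B6, d@B2, e@B3, f@B5}
  B7:  IN={a@B4, b@B5, c@B5, c@B6, d@B2, e@B3, f@B5}  OUT={a@B7, b@B5, c@B5, c@B6, d@B7, e@B3, f@B5}

Merge at B5: IN[B5] = OUT[B4] = {a@B4, b@B2, c@B3, d@B2, e@B3, f@B3}
Applying B5's transfer function to that IN value gives OUT[B5] (row B5 above).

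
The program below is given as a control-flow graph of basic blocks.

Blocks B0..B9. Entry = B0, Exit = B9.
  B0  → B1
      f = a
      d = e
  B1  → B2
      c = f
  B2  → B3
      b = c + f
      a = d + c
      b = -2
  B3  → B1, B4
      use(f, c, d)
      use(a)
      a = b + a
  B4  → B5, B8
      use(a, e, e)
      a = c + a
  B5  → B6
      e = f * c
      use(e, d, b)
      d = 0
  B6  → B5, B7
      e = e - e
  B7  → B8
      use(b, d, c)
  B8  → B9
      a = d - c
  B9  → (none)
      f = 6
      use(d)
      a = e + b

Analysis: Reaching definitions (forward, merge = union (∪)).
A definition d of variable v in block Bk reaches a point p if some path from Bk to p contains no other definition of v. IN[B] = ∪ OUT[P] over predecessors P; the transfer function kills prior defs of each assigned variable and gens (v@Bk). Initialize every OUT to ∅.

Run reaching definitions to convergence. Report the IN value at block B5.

Converged values:
  B0: | IN={} | OUT={d@B0, f@B0}
  B1: | IN={a@B3, b@B2, c@B1, d@B0, f@B0} | OUT={a@B3, b@B2, c@B1, d@B0, f@B0}
  B2: | IN={a@B3, b@B2, c@B1, d@B0, f@B0} | OUT={a@B2, b@B2, c@B1, d@B0, f@B0}
  B3: | IN={a@B2, b@B2, c@B1, d@B0, f@B0} | OUT={a@B3, b@B2, c@B1, d@B0, f@B0}
  B4: | IN={a@B3, b@B2, c@B1, d@B0, f@B0} | OUT={a@B4, b@B2, c@B1, d@B0, f@B0}
  B5: | IN={a@B4, b@B2, c@B1, d@B0, d@B5, e@B6, f@B0} | OUT={a@B4, b@B2, c@B1, d@B5, e@B5, f@B0}
  B6: | IN={a@B4, b@B2, c@B1, d@B5, e@B5, f@B0} | OUT={a@B4, b@B2, c@B1, d@B5, e@B6, f@B0}
  B7: | IN={a@B4, b@B2, c@B1, d@B5, e@B6, f@B0} | OUT={a@B4, b@B2, c@B1, d@B5, e@B6, f@B0}
  B8: | IN={a@B4, b@B2, c@B1, d@B0, d@B5, e@B6, f@B0} | OUT={a@B8, b@B2, c@B1, d@B0, d@B5, e@B6, f@B0}
  B9: | IN={a@B8, b@B2, c@B1, d@B0, d@B5, e@B6, f@B0} | OUT={a@B9, b@B2, c@B1, d@B0, d@B5, e@B6, f@B9}

Merge at B5: IN[B5] = OUT[B4] ⊔ OUT[B6] = {a@B4, b@B2, c@B1, d@B0, d@B5, e@B6, f@B0}

Answer: {a@B4, b@B2, c@B1, d@B0, d@B5, e@B6, f@B0}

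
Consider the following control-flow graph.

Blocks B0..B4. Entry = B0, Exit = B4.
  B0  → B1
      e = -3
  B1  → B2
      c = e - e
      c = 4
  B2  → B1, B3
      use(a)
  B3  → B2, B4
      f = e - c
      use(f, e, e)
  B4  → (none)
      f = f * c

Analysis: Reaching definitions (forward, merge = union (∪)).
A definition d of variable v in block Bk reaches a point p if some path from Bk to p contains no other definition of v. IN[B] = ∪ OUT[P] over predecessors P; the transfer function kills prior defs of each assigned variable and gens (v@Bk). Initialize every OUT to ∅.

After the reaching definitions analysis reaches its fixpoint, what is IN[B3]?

Fixpoint table:
  B0:   IN={}   OUT={e@B0}
  B1:   IN={c@B1, e@B0, f@B3}   OUT={c@B1, e@B0, f@B3}
  B2:   IN={c@B1, e@B0, f@B3}   OUT={c@B1, e@B0, f@B3}
  B3:   IN={c@B1, e@B0, f@B3}   OUT={c@B1, e@B0, f@B3}
  B4:   IN={c@B1, e@B0, f@B3}   OUT={c@B1, e@B0, f@B4}

Merge at B3: IN[B3] = OUT[B2] = {c@B1, e@B0, f@B3}

Answer: {c@B1, e@B0, f@B3}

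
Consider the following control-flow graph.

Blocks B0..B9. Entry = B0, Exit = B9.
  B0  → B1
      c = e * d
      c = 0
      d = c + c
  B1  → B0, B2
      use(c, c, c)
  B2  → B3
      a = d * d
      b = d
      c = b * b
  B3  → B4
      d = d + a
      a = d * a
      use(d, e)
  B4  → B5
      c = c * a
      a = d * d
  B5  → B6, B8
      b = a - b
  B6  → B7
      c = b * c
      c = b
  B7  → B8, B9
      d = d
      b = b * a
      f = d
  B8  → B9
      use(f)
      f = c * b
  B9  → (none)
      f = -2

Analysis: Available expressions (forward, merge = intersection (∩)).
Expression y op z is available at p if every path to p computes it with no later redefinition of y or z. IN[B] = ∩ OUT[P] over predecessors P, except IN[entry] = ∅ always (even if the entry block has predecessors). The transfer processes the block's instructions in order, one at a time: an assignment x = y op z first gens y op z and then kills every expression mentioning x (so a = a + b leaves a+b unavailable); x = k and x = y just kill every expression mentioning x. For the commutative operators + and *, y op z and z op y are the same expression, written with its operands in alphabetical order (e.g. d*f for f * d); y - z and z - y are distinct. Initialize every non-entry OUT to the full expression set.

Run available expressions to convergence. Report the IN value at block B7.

Answer: {d*d}

Trace:
Per-block solution:
  B0: | IN={} | OUT={c+c}
  B1: | IN={c+c} | OUT={c+c}
  B2: | IN={c+c} | OUT={b*b, d*d}
  B3: | IN={b*b, d*d} | OUT={b*b}
  B4: | IN={b*b} | OUT={b*b, d*d}
  B5: | IN={b*b, d*d} | OUT={d*d}
  B6: | IN={d*d} | OUT={d*d}
  B7: | IN={d*d} | OUT={}
  B8: | IN={} | OUT={b*c}
  B9: | IN={} | OUT={}

Merge at B7: IN[B7] = OUT[B6] = {d*d}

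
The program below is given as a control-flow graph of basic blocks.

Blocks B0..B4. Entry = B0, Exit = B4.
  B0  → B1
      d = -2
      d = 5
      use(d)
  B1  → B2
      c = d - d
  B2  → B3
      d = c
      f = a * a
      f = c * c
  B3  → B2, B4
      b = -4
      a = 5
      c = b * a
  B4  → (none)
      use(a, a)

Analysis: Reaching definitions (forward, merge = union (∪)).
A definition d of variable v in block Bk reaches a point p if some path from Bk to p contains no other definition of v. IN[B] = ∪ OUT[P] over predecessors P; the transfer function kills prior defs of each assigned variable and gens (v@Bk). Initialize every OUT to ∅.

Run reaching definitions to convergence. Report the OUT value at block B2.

Answer: {a@B3, b@B3, c@B1, c@B3, d@B2, f@B2}

Derivation:
Per-block solution:
  B0:  IN={}  OUT={d@B0}
  B1:  IN={d@B0}  OUT={c@B1, d@B0}
  B2:  IN={a@B3, b@B3, c@B1, c@B3, d@B0, d@B2, f@B2}  OUT={a@B3, b@B3, c@B1, c@B3, d@B2, f@B2}
  B3:  IN={a@B3, b@B3, c@B1, c@B3, d@B2, f@B2}  OUT={a@B3, b@B3, c@B3, d@B2, f@B2}
  B4:  IN={a@B3, b@B3, c@B3, d@B2, f@B2}  OUT={a@B3, b@B3, c@B3, d@B2, f@B2}

Merge at B2: IN[B2] = OUT[B1] ⊔ OUT[B3] = {a@B3, b@B3, c@B1, c@B3, d@B0, d@B2, f@B2}
Applying B2's transfer function to that IN value gives OUT[B2] (row B2 above).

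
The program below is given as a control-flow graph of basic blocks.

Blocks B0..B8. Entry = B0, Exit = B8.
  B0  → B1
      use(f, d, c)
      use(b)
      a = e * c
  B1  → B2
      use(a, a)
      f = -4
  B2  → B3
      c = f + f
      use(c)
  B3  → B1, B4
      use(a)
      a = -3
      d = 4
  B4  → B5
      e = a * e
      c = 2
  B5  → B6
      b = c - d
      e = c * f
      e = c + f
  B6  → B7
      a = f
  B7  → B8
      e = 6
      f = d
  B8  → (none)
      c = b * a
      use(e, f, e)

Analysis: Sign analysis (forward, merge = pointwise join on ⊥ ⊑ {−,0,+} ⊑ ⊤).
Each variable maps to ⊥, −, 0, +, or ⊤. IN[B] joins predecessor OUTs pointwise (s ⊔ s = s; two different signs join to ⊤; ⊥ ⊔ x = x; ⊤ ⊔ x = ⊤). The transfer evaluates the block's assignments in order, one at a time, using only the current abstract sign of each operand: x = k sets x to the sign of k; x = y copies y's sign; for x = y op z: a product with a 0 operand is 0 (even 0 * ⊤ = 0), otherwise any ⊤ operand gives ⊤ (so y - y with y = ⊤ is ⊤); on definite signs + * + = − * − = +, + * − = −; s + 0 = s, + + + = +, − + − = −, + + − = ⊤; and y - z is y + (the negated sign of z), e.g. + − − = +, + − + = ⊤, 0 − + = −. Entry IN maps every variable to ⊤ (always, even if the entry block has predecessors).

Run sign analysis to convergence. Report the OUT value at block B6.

Fixpoint table:
  B0:   IN=(all ⊤)   OUT=(all ⊤)
  B1:   IN=(all ⊤)   OUT={f:-; rest ⊤}
  B2:   IN={f:-; rest ⊤}   OUT={c:-, f:-; rest ⊤}
  B3:   IN={c:-, f:-; rest ⊤}   OUT={a:-, c:-, d:+, f:-; rest ⊤}
  B4:   IN={a:-, c:-, d:+, f:-; rest ⊤}   OUT={a:-, c:+, d:+, f:-; rest ⊤}
  B5:   IN={a:-, c:+, d:+, f:-; rest ⊤}   OUT={a:-, c:+, d:+, f:-; rest ⊤}
  B6:   IN={a:-, c:+, d:+, f:-; rest ⊤}   OUT={a:-, c:+, d:+, f:-; rest ⊤}
  B7:   IN={a:-, c:+, d:+, f:-; rest ⊤}   OUT={a:-, c:+, d:+, e:+, f:+; rest ⊤}
  B8:   IN={a:-, c:+, d:+, e:+, f:+; rest ⊤}   OUT={a:-, d:+, e:+, f:+; rest ⊤}

Merge at B6: IN[B6] = OUT[B5] = {a: -, b: ⊤, c: +, d: +, e: ⊤, f: -}
Applying B6's transfer function to that IN value gives OUT[B6] (row B6 above).

Answer: {a: -, b: ⊤, c: +, d: +, e: ⊤, f: -}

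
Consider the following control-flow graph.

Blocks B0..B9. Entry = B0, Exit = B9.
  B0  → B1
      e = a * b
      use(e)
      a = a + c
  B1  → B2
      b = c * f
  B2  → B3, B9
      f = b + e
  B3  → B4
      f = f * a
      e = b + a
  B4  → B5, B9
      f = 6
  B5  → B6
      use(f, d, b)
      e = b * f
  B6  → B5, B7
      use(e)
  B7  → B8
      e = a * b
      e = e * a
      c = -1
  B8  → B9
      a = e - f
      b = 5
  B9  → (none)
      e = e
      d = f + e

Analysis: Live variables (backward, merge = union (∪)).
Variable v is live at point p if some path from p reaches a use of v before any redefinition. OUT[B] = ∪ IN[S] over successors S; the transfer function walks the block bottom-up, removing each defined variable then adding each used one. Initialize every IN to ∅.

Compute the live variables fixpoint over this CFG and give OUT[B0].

Answer: {a, c, d, e, f}

Trace:
Per-block solution:
  B0: | IN={a, b, c, d, f} | OUT={a, c, d, e, f}
  B1: | IN={a, c, d, e, f} | OUT={a, b, d, e}
  B2: | IN={a, b, d, e} | OUT={a, b, d, e, f}
  B3: | IN={a, b, d, f} | OUT={a, b, d, e}
  B4: | IN={a, b, d, e} | OUT={a, b, d, e, f}
  B5: | IN={a, b, d, f} | OUT={a, b, d, e, f}
  B6: | IN={a, b, d, e, f} | OUT={a, b, d, f}
  B7: | IN={a, b, f} | OUT={e, f}
  B8: | IN={e, f} | OUT={e, f}
  B9: | IN={e, f} | OUT={}

Merge at B0: OUT[B0] = IN[B1] = {a, c, d, e, f}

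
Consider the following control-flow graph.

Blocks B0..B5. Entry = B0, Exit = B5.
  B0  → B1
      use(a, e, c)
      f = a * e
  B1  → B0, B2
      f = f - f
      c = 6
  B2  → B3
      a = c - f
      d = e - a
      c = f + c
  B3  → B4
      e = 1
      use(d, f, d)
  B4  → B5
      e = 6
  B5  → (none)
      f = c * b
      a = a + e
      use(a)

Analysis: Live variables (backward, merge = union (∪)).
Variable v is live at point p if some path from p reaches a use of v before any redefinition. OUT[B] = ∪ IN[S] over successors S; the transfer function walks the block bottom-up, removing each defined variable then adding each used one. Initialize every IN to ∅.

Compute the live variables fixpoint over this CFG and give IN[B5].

Answer: {a, b, c, e}

Working:
Fixpoint table:
  B0:  IN={a, b, c, e}  OUT={a, b, e, f}
  B1:  IN={a, b, e, f}  OUT={a, b, c, e, f}
  B2:  IN={b, c, e, f}  OUT={a, b, c, d, f}
  B3:  IN={a, b, c, d, f}  OUT={a, b, c}
  B4:  IN={a, b, c}  OUT={a, b, c, e}
  B5:  IN={a, b, c, e}  OUT={}

B5 is the boundary node: OUT[B5] = {}
Applying B5's transfer function to that OUT value gives IN[B5] (row B5 above).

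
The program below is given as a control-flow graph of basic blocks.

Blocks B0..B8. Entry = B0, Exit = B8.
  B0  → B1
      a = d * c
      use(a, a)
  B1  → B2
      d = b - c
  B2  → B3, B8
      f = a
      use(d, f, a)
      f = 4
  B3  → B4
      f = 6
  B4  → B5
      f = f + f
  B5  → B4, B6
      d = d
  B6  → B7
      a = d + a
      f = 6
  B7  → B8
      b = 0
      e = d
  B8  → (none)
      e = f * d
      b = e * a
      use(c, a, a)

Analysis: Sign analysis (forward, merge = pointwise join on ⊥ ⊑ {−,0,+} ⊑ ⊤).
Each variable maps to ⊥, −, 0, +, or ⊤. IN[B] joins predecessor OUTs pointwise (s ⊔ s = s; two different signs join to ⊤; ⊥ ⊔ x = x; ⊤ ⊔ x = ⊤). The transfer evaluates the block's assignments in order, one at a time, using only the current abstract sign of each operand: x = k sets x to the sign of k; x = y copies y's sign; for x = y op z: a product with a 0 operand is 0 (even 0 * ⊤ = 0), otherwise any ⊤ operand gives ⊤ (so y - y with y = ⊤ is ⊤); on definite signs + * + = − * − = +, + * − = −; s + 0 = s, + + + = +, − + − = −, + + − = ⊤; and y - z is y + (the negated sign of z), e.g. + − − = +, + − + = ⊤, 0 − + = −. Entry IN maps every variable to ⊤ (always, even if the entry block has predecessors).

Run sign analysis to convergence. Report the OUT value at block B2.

Answer: {a: ⊤, b: ⊤, c: ⊤, d: ⊤, e: ⊤, f: +}

Trace:
Fixpoint table:
  B0:   IN=(all ⊤)   OUT=(all ⊤)
  B1:   IN=(all ⊤)   OUT=(all ⊤)
  B2:   IN=(all ⊤)   OUT={f:+; rest ⊤}
  B3:   IN={f:+; rest ⊤}   OUT={f:+; rest ⊤}
  B4:   IN={f:+; rest ⊤}   OUT={f:+; rest ⊤}
  B5:   IN={f:+; rest ⊤}   OUT={f:+; rest ⊤}
  B6:   IN={f:+; rest ⊤}   OUT={f:+; rest ⊤}
  B7:   IN={f:+; rest ⊤}   OUT={b:0, f:+; rest ⊤}
  B8:   IN={f:+; rest ⊤}   OUT={f:+; rest ⊤}

Merge at B2: IN[B2] = OUT[B1] = {a: ⊤, b: ⊤, c: ⊤, d: ⊤, e: ⊤, f: ⊤}
Applying B2's transfer function to that IN value gives OUT[B2] (row B2 above).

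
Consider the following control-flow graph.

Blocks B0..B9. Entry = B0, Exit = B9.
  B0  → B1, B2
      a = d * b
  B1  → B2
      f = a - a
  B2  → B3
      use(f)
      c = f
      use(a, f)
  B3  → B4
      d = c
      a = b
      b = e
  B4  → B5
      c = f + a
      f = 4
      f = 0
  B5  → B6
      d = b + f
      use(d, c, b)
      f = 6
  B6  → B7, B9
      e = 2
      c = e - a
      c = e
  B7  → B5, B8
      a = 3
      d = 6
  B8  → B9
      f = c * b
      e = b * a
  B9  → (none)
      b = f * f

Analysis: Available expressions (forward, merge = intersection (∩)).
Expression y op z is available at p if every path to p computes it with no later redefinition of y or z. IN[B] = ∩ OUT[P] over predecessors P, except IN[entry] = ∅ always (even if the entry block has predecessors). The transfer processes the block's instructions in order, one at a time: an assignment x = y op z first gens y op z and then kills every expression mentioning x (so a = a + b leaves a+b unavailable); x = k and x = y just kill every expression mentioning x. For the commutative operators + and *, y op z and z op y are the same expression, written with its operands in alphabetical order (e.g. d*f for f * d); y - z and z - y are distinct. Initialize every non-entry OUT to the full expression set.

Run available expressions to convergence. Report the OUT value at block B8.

Answer: {a*b, b*c}

Derivation:
Fixpoint table:
  B0: | IN={} | OUT={b*d}
  B1: | IN={b*d} | OUT={a-a, b*d}
  B2: | IN={b*d} | OUT={b*d}
  B3: | IN={b*d} | OUT={}
  B4: | IN={} | OUT={}
  B5: | IN={} | OUT={}
  B6: | IN={} | OUT={e-a}
  B7: | IN={e-a} | OUT={}
  B8: | IN={} | OUT={a*b, b*c}
  B9: | IN={} | OUT={f*f}

Merge at B8: IN[B8] = OUT[B7] = {}
Applying B8's transfer function to that IN value gives OUT[B8] (row B8 above).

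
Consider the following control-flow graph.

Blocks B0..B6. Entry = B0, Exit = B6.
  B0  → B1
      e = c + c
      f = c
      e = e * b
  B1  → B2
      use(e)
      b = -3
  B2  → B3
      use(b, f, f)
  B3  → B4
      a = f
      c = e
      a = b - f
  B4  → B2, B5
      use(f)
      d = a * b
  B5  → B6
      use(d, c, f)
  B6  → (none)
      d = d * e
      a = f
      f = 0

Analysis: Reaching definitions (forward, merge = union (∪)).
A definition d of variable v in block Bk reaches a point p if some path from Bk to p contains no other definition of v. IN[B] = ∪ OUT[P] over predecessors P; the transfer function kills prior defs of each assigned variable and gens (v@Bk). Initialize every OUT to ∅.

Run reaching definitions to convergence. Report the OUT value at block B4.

Answer: {a@B3, b@B1, c@B3, d@B4, e@B0, f@B0}

Working:
Converged values:
  B0:  IN={}  OUT={e@B0, f@B0}
  B1:  IN={e@B0, f@B0}  OUT={b@B1, e@B0, f@B0}
  B2:  IN={a@B3, b@B1, c@B3, d@B4, e@B0, f@B0}  OUT={a@B3, b@B1, c@B3, d@B4, e@B0, f@B0}
  B3:  IN={a@B3, b@B1, c@B3, d@B4, e@B0, f@B0}  OUT={a@B3, b@B1, c@B3, d@B4, e@B0, f@B0}
  B4:  IN={a@B3, b@B1, c@B3, d@B4, e@B0, f@B0}  OUT={a@B3, b@B1, c@B3, d@B4, e@B0, f@B0}
  B5:  IN={a@B3, b@B1, c@B3, d@B4, e@B0, f@B0}  OUT={a@B3, b@B1, c@B3, d@B4, e@B0, f@B0}
  B6:  IN={a@B3, b@B1, c@B3, d@B4, e@B0, f@B0}  OUT={a@B6, b@B1, c@B3, d@B6, e@B0, f@B6}

Merge at B4: IN[B4] = OUT[B3] = {a@B3, b@B1, c@B3, d@B4, e@B0, f@B0}
Applying B4's transfer function to that IN value gives OUT[B4] (row B4 above).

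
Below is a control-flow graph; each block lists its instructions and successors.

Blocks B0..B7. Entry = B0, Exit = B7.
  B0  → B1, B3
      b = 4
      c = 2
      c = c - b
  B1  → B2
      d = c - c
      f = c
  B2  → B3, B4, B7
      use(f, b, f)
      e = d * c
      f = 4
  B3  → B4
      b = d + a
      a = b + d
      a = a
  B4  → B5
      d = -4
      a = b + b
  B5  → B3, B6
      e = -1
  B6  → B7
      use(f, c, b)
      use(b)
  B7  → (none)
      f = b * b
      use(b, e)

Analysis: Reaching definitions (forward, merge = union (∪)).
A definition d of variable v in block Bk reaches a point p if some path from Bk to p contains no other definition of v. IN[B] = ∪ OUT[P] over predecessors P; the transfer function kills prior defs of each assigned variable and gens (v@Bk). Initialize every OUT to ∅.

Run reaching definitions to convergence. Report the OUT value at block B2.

Answer: {b@B0, c@B0, d@B1, e@B2, f@B2}

Trace:
Converged values:
  B0:  IN={}  OUT={b@B0, c@B0}
  B1:  IN={b@B0, c@B0}  OUT={b@B0, c@B0, d@B1, f@B1}
  B2:  IN={b@B0, c@B0, d@B1, f@B1}  OUT={b@B0, c@B0, d@B1, e@B2, f@B2}
  B3:  IN={a@B4, b@B0, b@B3, c@B0, d@B1, d@B4, e@B2, e@B5, f@B2}  OUT={a@B3, b@B3, c@B0, d@B1, d@B4, e@B2, e@B5, f@B2}
  B4:  IN={a@B3, b@B0, b@B3, c@B0, d@B1, d@B4, e@B2, e@B5, f@B2}  OUT={a@B4, b@B0, b@B3, c@B0, d@B4, e@B2, e@B5, f@B2}
  B5:  IN={a@B4, b@B0, b@B3, c@B0, d@B4, e@B2, e@B5, f@B2}  OUT={a@B4, b@B0, b@B3, c@B0, d@B4, e@B5, f@B2}
  B6:  IN={a@B4, b@B0, b@B3, c@B0, d@B4, e@B5, f@B2}  OUT={a@B4, b@B0, b@B3, c@B0, d@B4, e@B5, f@B2}
  B7:  IN={a@B4, b@B0, b@B3, c@B0, d@B1, d@B4, e@B2, e@B5, f@B2}  OUT={a@B4, b@B0, b@B3, c@B0, d@B1, d@B4, e@B2, e@B5, f@B7}

Merge at B2: IN[B2] = OUT[B1] = {b@B0, c@B0, d@B1, f@B1}
Applying B2's transfer function to that IN value gives OUT[B2] (row B2 above).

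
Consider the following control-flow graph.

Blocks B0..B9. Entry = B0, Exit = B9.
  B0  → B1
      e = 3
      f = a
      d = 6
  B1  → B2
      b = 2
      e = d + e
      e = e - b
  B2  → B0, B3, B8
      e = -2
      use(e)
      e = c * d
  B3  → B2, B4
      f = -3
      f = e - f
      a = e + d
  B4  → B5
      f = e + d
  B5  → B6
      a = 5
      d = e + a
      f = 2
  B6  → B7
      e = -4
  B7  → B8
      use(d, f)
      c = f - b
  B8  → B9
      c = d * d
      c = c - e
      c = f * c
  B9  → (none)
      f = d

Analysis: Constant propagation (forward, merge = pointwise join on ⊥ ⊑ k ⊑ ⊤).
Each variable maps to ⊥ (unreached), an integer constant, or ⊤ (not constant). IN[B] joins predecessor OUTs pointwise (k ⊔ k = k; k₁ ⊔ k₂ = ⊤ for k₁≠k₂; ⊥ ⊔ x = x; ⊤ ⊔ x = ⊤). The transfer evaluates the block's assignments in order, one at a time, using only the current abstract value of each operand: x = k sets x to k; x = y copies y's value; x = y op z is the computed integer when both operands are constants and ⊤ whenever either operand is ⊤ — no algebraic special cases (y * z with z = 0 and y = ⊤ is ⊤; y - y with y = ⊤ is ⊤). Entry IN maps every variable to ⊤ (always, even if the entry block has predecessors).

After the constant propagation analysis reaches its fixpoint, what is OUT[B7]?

Converged values:
  B0:  IN=(all ⊤)  OUT={d:6, e:3; rest ⊤}
  B1:  IN={d:6, e:3; rest ⊤}  OUT={b:2, d:6, e:7; rest ⊤}
  B2:  IN={b:2, d:6; rest ⊤}  OUT={b:2, d:6; rest ⊤}
  B3:  IN={b:2, d:6; rest ⊤}  OUT={b:2, d:6; rest ⊤}
  B4:  IN={b:2, d:6; rest ⊤}  OUT={b:2, d:6; rest ⊤}
  B5:  IN={b:2, d:6; rest ⊤}  OUT={a:5, b:2, f:2; rest ⊤}
  B6:  IN={a:5, b:2, f:2; rest ⊤}  OUT={a:5, b:2, e:-4, f:2; rest ⊤}
  B7:  IN={a:5, b:2, e:-4, f:2; rest ⊤}  OUT={a:5, b:2, c:0, e:-4, f:2; rest ⊤}
  B8:  IN={b:2; rest ⊤}  OUT={b:2; rest ⊤}
  B9:  IN={b:2; rest ⊤}  OUT={b:2; rest ⊤}

Merge at B7: IN[B7] = OUT[B6] = {a: 5, b: 2, c: ⊤, d: ⊤, e: -4, f: 2}
Applying B7's transfer function to that IN value gives OUT[B7] (row B7 above).

Answer: {a: 5, b: 2, c: 0, d: ⊤, e: -4, f: 2}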